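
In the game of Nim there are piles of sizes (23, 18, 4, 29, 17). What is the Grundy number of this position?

13

Nim-sum: 23 XOR 18 XOR 4 XOR 29 XOR 17 = 13.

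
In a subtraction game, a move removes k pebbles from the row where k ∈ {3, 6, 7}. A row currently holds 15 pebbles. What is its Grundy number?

1

Build the Grundy sequence with g(k) = mex{g(k−s) : s ∈ {3, 6, 7}, s ≤ k}:
k:     0  1  2  3  4  5  6  7  8  9 10 11 12 13 14 15
g(k):  0  0  0  1  1  1  2  2  2  3  0  0  0  1  1  1
So g(15) = 1.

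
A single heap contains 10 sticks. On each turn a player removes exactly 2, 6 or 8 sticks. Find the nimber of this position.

3

Compute g(0), g(1), … for moves {2, 6, 8}:
g(0) = mex{} = 0
g(1) = mex{} = 0
g(2) = mex{0} = 1
g(3) = mex{0} = 1
g(4) = mex{1} = 0
g(5) = mex{1} = 0
g(6) = mex{0} = 1
g(7) = mex{0} = 1
g(8) = mex{0,1} = 2
g(9) = mex{0,1} = 2
g(10) = mex{0,1,2} = 3
So g(10) = 3.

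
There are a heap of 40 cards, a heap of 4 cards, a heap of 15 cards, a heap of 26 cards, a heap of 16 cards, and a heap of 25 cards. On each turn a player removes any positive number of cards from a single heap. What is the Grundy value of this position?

48

Bitwise XOR of the heap sizes:
  101000  (40)
  000100  (4)
  001111  (15)
  011010  (26)
  010000  (16)
  011001  (25)
  ------
  110000  (48)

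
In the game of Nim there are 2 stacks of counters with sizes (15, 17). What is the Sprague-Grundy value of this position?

Bitwise XOR of the heap sizes:
  01111  (15)
  10001  (17)
  -----
  11110  (30)

30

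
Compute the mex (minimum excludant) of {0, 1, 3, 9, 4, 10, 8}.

The values 0, 1 are all present; 2 is the first non-negative integer missing from the set.

2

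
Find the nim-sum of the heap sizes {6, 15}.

9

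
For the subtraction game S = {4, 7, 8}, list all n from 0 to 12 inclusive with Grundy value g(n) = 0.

0, 1, 2, 3, 12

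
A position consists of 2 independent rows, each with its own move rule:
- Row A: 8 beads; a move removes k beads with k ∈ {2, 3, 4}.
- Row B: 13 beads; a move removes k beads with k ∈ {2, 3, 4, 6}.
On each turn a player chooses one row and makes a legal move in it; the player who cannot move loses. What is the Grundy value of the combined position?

Build the Grundy sequence for row A with g(k) = mex{g(k−s) : s ∈ {2, 3, 4}, s ≤ k}:
g(0) = mex{} = 0
g(1) = mex{} = 0
g(2) = mex{0} = 1
g(3) = mex{0} = 1
g(4) = mex{0,1} = 2
g(5) = mex{0,1} = 2
g(6) = mex{1,2} = 0
g(7) = mex{1,2} = 0
g(8) = mex{0,2} = 1
So g(8) = 1.
Build the Grundy sequence for row B with g(k) = mex{g(k−s) : s ∈ {2, 3, 4, 6}, s ≤ k}:
k:     0  1  2  3  4  5  6  7  8  9 10 11 12 13
g(k):  0  0  1  1  2  2  3  3  0  0  1  1  2  2
So g(13) = 2.
The value of a disjunctive sum is the nim-sum of the parts.
Combined value = 1 ⊕ 2 = 3.

3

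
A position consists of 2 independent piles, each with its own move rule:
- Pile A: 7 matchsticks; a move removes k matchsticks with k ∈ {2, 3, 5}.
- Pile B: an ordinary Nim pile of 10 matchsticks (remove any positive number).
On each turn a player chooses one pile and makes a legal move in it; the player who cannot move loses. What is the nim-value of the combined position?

10

For pile A, compute g(0), g(1), … with moves {2, 3, 5}:
k:     0  1  2  3  4  5  6  7
g(k):  0  0  1  1  2  2  3  0
So g(7) = 0.
Pile B is a plain Nim pile of size 10, so its Grundy value is 10.
By the Sprague-Grundy theorem, the Grundy value of a sum of independent games is the XOR of the component values.
Combined value = 0 ⊕ 10 = 10.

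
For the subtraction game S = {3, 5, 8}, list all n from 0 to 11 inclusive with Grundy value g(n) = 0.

0, 1, 2, 11

Grundy values for subtraction set {3, 5, 8}:
g(0) = mex{} = 0
g(1) = mex{} = 0
g(2) = mex{} = 0
g(3) = mex{0} = 1
g(4) = mex{0} = 1
g(5) = mex{0} = 1
g(6) = mex{0,1} = 2
g(7) = mex{0,1} = 2
g(8) = mex{0,1} = 2
g(9) = mex{0,1,2} = 3
g(10) = mex{0,1,2} = 3
g(11) = mex{1,2} = 0
The P-positions (g = 0) in 0..11 are 0, 1, 2, 11.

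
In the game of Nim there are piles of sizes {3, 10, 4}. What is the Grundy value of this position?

Compute the nim-sum pairwise:
3 ⊕ 10 = 9
9 ⊕ 4 = 13

13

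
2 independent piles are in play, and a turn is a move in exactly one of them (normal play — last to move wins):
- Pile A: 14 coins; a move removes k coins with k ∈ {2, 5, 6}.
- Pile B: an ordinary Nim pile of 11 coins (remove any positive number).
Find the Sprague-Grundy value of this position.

10

Build the Grundy sequence for pile A with g(k) = mex{g(k−s) : s ∈ {2, 5, 6}, s ≤ k}:
g(0) = mex{} = 0
g(1) = mex{} = 0
g(2) = mex{0} = 1
g(3) = mex{0} = 1
g(4) = mex{1} = 0
g(5) = mex{0,1} = 2
g(6) = mex{0} = 1
g(7) = mex{0,1,2} = 3
g(8) = mex{1} = 0
g(9) = mex{0,1,3} = 2
g(10) = mex{0,2} = 1
g(11) = mex{1,2} = 0
g(12) = mex{1,3} = 0
g(13) = mex{0,3} = 1
g(14) = mex{0,2} = 1
So g(14) = 1.
Pile B is a plain Nim pile of size 11, so its Grundy value is 11.
The value of a disjunctive sum is the nim-sum of the parts.
Combined value = 1 ⊕ 11 = 10.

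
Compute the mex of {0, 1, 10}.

The values 0, 1 are all present; 2 is the first non-negative integer missing from the set.

2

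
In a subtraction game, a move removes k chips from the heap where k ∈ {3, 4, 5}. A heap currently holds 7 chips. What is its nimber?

Compute g(0), g(1), … for moves {3, 4, 5}:
g(0) = mex{} = 0
g(1) = mex{} = 0
g(2) = mex{} = 0
g(3) = mex{0} = 1
g(4) = mex{0} = 1
g(5) = mex{0} = 1
g(6) = mex{0,1} = 2
g(7) = mex{0,1} = 2
So g(7) = 2.

2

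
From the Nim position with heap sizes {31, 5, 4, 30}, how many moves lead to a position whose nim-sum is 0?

Write each in binary and XOR column by column:
  11111  (31)
  00101  (5)
  00100  (4)
  11110  (30)
  -----
  00000  (0)
The nim-sum is already 0, so every move leaves a nonzero nim-sum — there are no winning moves.

0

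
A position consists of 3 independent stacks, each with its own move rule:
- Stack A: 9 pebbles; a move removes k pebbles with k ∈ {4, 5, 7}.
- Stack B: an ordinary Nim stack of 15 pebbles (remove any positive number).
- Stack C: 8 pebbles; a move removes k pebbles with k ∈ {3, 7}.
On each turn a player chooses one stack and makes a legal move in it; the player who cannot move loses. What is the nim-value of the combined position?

Grundy values for stack A (subtraction set {4, 5, 7}):
k:     0  1  2  3  4  5  6  7  8  9
g(k):  0  0  0  0  1  1  1  1  2  2
So g(9) = 2.
Stack B is a plain Nim stack of size 15, so its Grundy value is 15.
Build the Grundy sequence for stack C with g(k) = mex{g(k−s) : s ∈ {3, 7}, s ≤ k}:
k:     0  1  2  3  4  5  6  7  8
g(k):  0  0  0  1  1  1  0  2  2
So g(8) = 2.
By the Sprague-Grundy theorem, the Grundy value of a sum of independent games is the XOR of the component values.
Combined value = 2 ⊕ 15 ⊕ 2 = 15.

15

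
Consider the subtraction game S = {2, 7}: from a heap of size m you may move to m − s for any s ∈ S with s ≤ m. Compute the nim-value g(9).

Compute g(0), g(1), … for moves {2, 7}:
g(0) = mex{} = 0
g(1) = mex{} = 0
g(2) = mex{0} = 1
g(3) = mex{0} = 1
g(4) = mex{1} = 0
g(5) = mex{1} = 0
g(6) = mex{0} = 1
g(7) = mex{0} = 1
g(8) = mex{0,1} = 2
g(9) = mex{1} = 0
So g(9) = 0.

0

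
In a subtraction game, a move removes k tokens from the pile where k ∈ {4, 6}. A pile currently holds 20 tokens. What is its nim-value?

0

Compute g(0), g(1), … for moves {4, 6}:
k:     0  1  2  3  4  5  6  7  8  9 10 11 12 13 14 15 16 17 18 19 20
g(k):  0  0  0  0  1  1  1  1  2  2  0  0  0  0  1  1  1  1  2  2  0
So g(20) = 0.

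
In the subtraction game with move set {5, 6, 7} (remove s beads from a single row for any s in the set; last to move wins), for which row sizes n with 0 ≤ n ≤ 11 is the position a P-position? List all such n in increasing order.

0, 1, 2, 3, 4

Compute g(0), g(1), … for moves {5, 6, 7}:
k:     0  1  2  3  4  5  6  7  8  9 10 11
g(k):  0  0  0  0  0  1  1  1  1  1  2  2
The P-positions (g = 0) in 0..11 are 0, 1, 2, 3, 4.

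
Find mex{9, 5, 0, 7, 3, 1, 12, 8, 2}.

4

The values 0, 1, 2, 3 are all present; 4 is the first non-negative integer missing from the set.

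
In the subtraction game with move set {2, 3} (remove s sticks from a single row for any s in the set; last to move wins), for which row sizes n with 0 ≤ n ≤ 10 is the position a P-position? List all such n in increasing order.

0, 1, 5, 6, 10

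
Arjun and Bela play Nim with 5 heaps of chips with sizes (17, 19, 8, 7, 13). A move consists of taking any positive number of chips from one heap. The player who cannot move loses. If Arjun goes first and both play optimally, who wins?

Write each in binary and XOR column by column:
  10001  (17)
  10011  (19)
  01000  (8)
  00111  (7)
  01101  (13)
  -----
  00000  (0)
The nim-sum is 0, so this is a P-position: the player to move is in a losing position under optimal play; Arjun is about to move from it and so loses — Bela wins.

Bela wins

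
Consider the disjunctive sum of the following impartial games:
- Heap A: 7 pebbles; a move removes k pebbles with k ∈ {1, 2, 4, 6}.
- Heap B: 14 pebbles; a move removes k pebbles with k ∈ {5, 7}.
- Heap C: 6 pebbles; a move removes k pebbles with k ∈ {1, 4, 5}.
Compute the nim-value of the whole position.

6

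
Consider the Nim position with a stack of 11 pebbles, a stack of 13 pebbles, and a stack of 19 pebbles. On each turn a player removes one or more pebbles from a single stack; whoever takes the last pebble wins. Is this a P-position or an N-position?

Nim-sum: 11 ⊕ 13 ⊕ 19 = 21.
The nim-sum is 21 ≠ 0, so this is an N-position: the player to move can win.

N-position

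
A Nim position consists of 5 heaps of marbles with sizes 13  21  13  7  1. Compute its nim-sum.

Nim-sum: 13 XOR 21 XOR 13 XOR 7 XOR 1 = 19.

19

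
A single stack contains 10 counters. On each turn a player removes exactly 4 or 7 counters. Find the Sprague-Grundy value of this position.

2

Build the Grundy sequence with g(k) = mex{g(k−s) : s ∈ {4, 7}, s ≤ k}:
g(0) = mex{} = 0
g(1) = mex{} = 0
g(2) = mex{} = 0
g(3) = mex{} = 0
g(4) = mex{0} = 1
g(5) = mex{0} = 1
g(6) = mex{0} = 1
g(7) = mex{0} = 1
g(8) = mex{0,1} = 2
g(9) = mex{0,1} = 2
g(10) = mex{0,1} = 2
So g(10) = 2.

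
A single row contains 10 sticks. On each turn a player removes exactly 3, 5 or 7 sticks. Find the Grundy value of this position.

0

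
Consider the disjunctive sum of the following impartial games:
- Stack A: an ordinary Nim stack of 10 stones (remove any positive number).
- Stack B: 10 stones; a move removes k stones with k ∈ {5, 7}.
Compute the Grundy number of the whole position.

Stack A is a plain Nim stack of size 10, so its Grundy value is 10.
Build the Grundy sequence for stack B with g(k) = mex{g(k−s) : s ∈ {5, 7}, s ≤ k}:
g(0) = mex{} = 0
g(1) = mex{} = 0
g(2) = mex{} = 0
g(3) = mex{} = 0
g(4) = mex{} = 0
g(5) = mex{0} = 1
g(6) = mex{0} = 1
g(7) = mex{0} = 1
g(8) = mex{0} = 1
g(9) = mex{0} = 1
g(10) = mex{0,1} = 2
So g(10) = 2.
The value of a disjunctive sum is the nim-sum of the parts.
Combined value = 10 XOR 2 = 8.

8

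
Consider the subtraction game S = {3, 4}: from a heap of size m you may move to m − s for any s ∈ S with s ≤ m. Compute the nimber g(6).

2

Compute g(0), g(1), … for moves {3, 4}:
g(0) = mex{} = 0
g(1) = mex{} = 0
g(2) = mex{} = 0
g(3) = mex{0} = 1
g(4) = mex{0} = 1
g(5) = mex{0} = 1
g(6) = mex{0,1} = 2
So g(6) = 2.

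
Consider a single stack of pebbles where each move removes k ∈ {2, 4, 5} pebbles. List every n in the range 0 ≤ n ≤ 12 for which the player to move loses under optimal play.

Grundy values for subtraction set {2, 4, 5}:
g(0) = mex{} = 0
g(1) = mex{} = 0
g(2) = mex{0} = 1
g(3) = mex{0} = 1
g(4) = mex{0,1} = 2
g(5) = mex{0,1} = 2
g(6) = mex{0,1,2} = 3
g(7) = mex{1,2} = 0
g(8) = mex{1,2,3} = 0
g(9) = mex{0,2} = 1
g(10) = mex{0,2,3} = 1
g(11) = mex{0,1,3} = 2
g(12) = mex{0,1} = 2
The P-positions (g = 0) in 0..12 are 0, 1, 7, 8.

0, 1, 7, 8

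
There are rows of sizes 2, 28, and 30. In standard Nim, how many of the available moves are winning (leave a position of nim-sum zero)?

0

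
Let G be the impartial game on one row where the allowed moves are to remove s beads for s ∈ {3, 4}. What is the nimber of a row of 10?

Compute g(0), g(1), … for moves {3, 4}:
k:     0  1  2  3  4  5  6  7  8  9 10
g(k):  0  0  0  1  1  1  2  0  0  0  1
So g(10) = 1.

1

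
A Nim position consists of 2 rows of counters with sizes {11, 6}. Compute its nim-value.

13

Nim-sum: 11 ^ 6 = 13.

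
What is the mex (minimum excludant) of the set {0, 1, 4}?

2

The values 0, 1 are all present; 2 is the first non-negative integer missing from the set.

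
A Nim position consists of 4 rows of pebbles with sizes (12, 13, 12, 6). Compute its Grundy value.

11

Bitwise XOR of the heap sizes:
  1100  (12)
  1101  (13)
  1100  (12)
  0110  (6)
  ----
  1011  (11)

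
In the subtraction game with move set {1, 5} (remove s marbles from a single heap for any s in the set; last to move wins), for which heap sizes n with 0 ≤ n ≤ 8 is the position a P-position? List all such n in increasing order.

0, 2, 4, 6, 8

Grundy values for subtraction set {1, 5}:
g(0) = mex{} = 0
g(1) = mex{0} = 1
g(2) = mex{1} = 0
g(3) = mex{0} = 1
g(4) = mex{1} = 0
g(5) = mex{0} = 1
g(6) = mex{1} = 0
g(7) = mex{0} = 1
g(8) = mex{1} = 0
The P-positions (g = 0) in 0..8 are 0, 2, 4, 6, 8.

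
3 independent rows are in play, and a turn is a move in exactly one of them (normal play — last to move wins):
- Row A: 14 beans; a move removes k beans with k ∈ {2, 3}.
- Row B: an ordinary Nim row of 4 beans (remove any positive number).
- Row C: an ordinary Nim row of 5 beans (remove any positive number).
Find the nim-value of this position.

3

Build the Grundy sequence for row A with g(k) = mex{g(k−s) : s ∈ {2, 3}, s ≤ k}:
g(0) = mex{} = 0
g(1) = mex{} = 0
g(2) = mex{0} = 1
g(3) = mex{0} = 1
g(4) = mex{0,1} = 2
g(5) = mex{1} = 0
g(6) = mex{1,2} = 0
g(7) = mex{0,2} = 1
g(8) = mex{0} = 1
g(9) = mex{0,1} = 2
g(10) = mex{1} = 0
g(11) = mex{1,2} = 0
g(12) = mex{0,2} = 1
g(13) = mex{0} = 1
g(14) = mex{0,1} = 2
So g(14) = 2.
Row B is a plain Nim row of size 4, so its Grundy value is 4.
Row C is a plain Nim row of size 5, so its Grundy value is 5.
By the Sprague-Grundy theorem, the Grundy value of a sum of independent games is the XOR of the component values.
Combined value = 2 ⊕ 4 ⊕ 5 = 3.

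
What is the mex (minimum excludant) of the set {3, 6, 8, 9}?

0 is not in the set, so the mex is 0.

0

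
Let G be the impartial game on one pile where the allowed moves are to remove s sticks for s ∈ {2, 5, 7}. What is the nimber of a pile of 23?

0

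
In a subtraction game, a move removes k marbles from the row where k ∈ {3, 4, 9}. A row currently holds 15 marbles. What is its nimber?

0

Build the Grundy sequence with g(k) = mex{g(k−s) : s ∈ {3, 4, 9}, s ≤ k}:
k:     0  1  2  3  4  5  6  7  8  9 10 11 12 13 14 15
g(k):  0  0  0  1  1  1  2  0  0  3  1  1  2  0  0  0
So g(15) = 0.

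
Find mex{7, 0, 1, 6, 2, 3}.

4

The values 0, 1, 2, 3 are all present; 4 is the first non-negative integer missing from the set.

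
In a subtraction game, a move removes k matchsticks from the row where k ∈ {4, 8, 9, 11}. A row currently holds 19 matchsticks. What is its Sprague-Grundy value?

1

Grundy values for subtraction set {4, 8, 9, 11}:
k:     0  1  2  3  4  5  6  7  8  9 10 11 12 13 14 15 16 17 18 19
g(k):  0  0  0  0  1  1  1  1  2  2  2  2  3  3  3  0  0  0  0  1
So g(19) = 1.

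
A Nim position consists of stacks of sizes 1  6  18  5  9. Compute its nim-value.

25

Nim-sum: 1 XOR 6 XOR 18 XOR 5 XOR 9 = 25.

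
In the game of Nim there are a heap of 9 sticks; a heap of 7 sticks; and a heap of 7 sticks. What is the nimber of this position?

9

Nim-sum: 9 ⊕ 7 ⊕ 7 = 9.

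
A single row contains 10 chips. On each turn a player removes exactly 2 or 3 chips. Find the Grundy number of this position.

Compute g(0), g(1), … for moves {2, 3}:
k:     0  1  2  3  4  5  6  7  8  9 10
g(k):  0  0  1  1  2  0  0  1  1  2  0
So g(10) = 0.

0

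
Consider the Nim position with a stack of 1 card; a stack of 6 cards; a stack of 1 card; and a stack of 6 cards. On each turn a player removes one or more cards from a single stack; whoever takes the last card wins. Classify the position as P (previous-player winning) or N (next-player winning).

In binary:
  001  (1)
  110  (6)
  001  (1)
  110  (6)
  ---
  000  (0)
The nim-sum is 0, so this is a P-position: the player to move is in a losing position under optimal play.

P-position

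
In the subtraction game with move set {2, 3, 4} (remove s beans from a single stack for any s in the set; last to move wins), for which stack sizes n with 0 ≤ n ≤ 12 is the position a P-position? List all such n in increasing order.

0, 1, 6, 7, 12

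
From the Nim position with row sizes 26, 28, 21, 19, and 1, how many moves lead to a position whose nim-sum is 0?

Bitwise XOR of the heap sizes:
  11010  (26)
  11100  (28)
  10101  (21)
  10011  (19)
  00001  (1)
  -----
  00001  (1)
The overall nim-sum is X = 1. A row of size p has a winning move iff p XOR X < p (reduce it to p XOR X).
  26: 26 XOR 1 = 27 ≥ 26 — no move.
  28: 28 XOR 1 = 29 ≥ 28 — no move.
  21: 21 XOR 1 = 20 < 21 — winning move (to 20).
  19: 19 XOR 1 = 18 < 19 — winning move (to 18).
  1: 1 XOR 1 = 0 < 1 — winning move (to 0).
That gives 3 winning moves.

3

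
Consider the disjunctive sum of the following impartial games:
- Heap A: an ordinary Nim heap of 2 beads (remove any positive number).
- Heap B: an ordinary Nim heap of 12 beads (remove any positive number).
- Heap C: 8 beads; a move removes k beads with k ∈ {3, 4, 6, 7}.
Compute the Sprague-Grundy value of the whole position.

12

Heap A is a plain Nim heap of size 2, so its Grundy value is 2.
Heap B is a plain Nim heap of size 12, so its Grundy value is 12.
Grundy values for heap C (subtraction set {3, 4, 6, 7}):
g(0) = mex{} = 0
g(1) = mex{} = 0
g(2) = mex{} = 0
g(3) = mex{0} = 1
g(4) = mex{0} = 1
g(5) = mex{0} = 1
g(6) = mex{0,1} = 2
g(7) = mex{0,1} = 2
g(8) = mex{0,1} = 2
So g(8) = 2.
By the Sprague-Grundy theorem, the Grundy value of a sum of independent games is the XOR of the component values.
Combined value = 2 ⊕ 12 ⊕ 2 = 12.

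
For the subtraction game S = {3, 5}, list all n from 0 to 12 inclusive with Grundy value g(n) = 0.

0, 1, 2, 8, 9, 10

Compute g(0), g(1), … for moves {3, 5}:
k:     0  1  2  3  4  5  6  7  8  9 10 11 12
g(k):  0  0  0  1  1  1  2  2  0  0  0  1  1
The P-positions (g = 0) in 0..12 are 0, 1, 2, 8, 9, 10.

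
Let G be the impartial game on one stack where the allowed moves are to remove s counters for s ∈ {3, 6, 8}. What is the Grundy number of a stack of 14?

1

Grundy values for subtraction set {3, 6, 8}:
k:     0  1  2  3  4  5  6  7  8  9 10 11 12 13 14
g(k):  0  0  0  1  1  1  2  2  2  3  3  0  0  0  1
So g(14) = 1.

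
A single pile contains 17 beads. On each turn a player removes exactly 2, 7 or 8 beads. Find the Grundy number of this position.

1

Build the Grundy sequence with g(k) = mex{g(k−s) : s ∈ {2, 7, 8}, s ≤ k}:
k:     0  1  2  3  4  5  6  7  8  9 10 11 12 13 14 15 16 17
g(k):  0  0  1  1  0  0  1  1  2  2  0  3  1  2  0  0  1  1
So g(17) = 1.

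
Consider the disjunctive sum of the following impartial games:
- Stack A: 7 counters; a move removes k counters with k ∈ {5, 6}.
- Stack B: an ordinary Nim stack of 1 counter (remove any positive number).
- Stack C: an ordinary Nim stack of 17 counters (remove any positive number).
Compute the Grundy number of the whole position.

17

Grundy values for stack A (subtraction set {5, 6}):
g(0) = mex{} = 0
g(1) = mex{} = 0
g(2) = mex{} = 0
g(3) = mex{} = 0
g(4) = mex{} = 0
g(5) = mex{0} = 1
g(6) = mex{0} = 1
g(7) = mex{0} = 1
So g(7) = 1.
Stack B is a plain Nim stack of size 1, so its Grundy value is 1.
Stack C is a plain Nim stack of size 17, so its Grundy value is 17.
By the Sprague-Grundy theorem, the Grundy value of a sum of independent games is the XOR of the component values.
Combined value = 1 ⊕ 1 ⊕ 17 = 17.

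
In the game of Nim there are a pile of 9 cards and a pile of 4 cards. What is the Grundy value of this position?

13

Nim-sum: 9 ⊕ 4 = 13.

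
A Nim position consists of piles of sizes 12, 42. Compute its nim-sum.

38

Compute the nim-sum pairwise:
12 ⊕ 42 = 38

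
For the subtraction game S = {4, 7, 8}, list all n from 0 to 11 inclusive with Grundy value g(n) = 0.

0, 1, 2, 3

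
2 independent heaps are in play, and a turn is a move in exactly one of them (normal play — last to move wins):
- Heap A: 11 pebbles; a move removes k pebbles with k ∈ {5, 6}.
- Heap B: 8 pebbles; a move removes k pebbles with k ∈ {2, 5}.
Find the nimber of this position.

For heap A, compute g(0), g(1), … with moves {5, 6}:
k:     0  1  2  3  4  5  6  7  8  9 10 11
g(k):  0  0  0  0  0  1  1  1  1  1  2  0
So g(11) = 0.
Build the Grundy sequence for heap B with g(k) = mex{g(k−s) : s ∈ {2, 5}, s ≤ k}:
k:     0  1  2  3  4  5  6  7  8
g(k):  0  0  1  1  0  2  1  0  0
So g(8) = 0.
By the Sprague-Grundy theorem, the Grundy value of a sum of independent games is the XOR of the component values.
Combined value = 0 ⊕ 0 = 0.

0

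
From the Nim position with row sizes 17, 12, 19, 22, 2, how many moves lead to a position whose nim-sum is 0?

3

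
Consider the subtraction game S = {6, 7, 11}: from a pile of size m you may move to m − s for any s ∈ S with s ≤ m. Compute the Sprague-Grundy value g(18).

0

Grundy values for subtraction set {6, 7, 11}:
k:     0  1  2  3  4  5  6  7  8  9 10 11 12 13 14 15 16 17 18
g(k):  0  0  0  0  0  0  1  1  1  1  1  1  2  2  2  2  2  0  0
So g(18) = 0.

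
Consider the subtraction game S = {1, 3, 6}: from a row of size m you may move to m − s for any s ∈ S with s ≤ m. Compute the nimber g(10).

Build the Grundy sequence with g(k) = mex{g(k−s) : s ∈ {1, 3, 6}, s ≤ k}:
g(0) = mex{} = 0
g(1) = mex{0} = 1
g(2) = mex{1} = 0
g(3) = mex{0} = 1
g(4) = mex{1} = 0
g(5) = mex{0} = 1
g(6) = mex{0,1} = 2
g(7) = mex{0,1,2} = 3
g(8) = mex{0,1,3} = 2
g(9) = mex{1,2} = 0
g(10) = mex{0,3} = 1
So g(10) = 1.

1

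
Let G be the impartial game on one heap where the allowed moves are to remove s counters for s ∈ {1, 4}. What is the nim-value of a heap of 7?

0

Compute g(0), g(1), … for moves {1, 4}:
g(0) = mex{} = 0
g(1) = mex{0} = 1
g(2) = mex{1} = 0
g(3) = mex{0} = 1
g(4) = mex{0,1} = 2
g(5) = mex{1,2} = 0
g(6) = mex{0} = 1
g(7) = mex{1} = 0
So g(7) = 0.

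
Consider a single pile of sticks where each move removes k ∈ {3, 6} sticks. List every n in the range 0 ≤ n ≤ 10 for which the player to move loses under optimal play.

0, 1, 2, 9, 10

Compute g(0), g(1), … for moves {3, 6}:
k:     0  1  2  3  4  5  6  7  8  9 10
g(k):  0  0  0  1  1  1  2  2  2  0  0
The P-positions (g = 0) in 0..10 are 0, 1, 2, 9, 10.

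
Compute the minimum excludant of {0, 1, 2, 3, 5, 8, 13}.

The values 0, 1, 2, 3 are all present; 4 is the first non-negative integer missing from the set.

4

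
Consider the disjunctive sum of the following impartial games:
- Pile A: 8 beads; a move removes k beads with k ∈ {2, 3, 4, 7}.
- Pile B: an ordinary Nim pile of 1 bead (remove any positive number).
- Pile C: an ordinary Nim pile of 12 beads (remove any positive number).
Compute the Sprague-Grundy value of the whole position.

For pile A, compute g(0), g(1), … with moves {2, 3, 4, 7}:
k:     0  1  2  3  4  5  6  7  8
g(k):  0  0  1  1  2  2  0  3  1
So g(8) = 1.
Pile B is a plain Nim pile of size 1, so its Grundy value is 1.
Pile C is a plain Nim pile of size 12, so its Grundy value is 12.
The value of a disjunctive sum is the nim-sum of the parts.
Combined value = 1 ⊕ 1 ⊕ 12 = 12.

12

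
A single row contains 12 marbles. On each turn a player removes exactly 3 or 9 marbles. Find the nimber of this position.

Build the Grundy sequence with g(k) = mex{g(k−s) : s ∈ {3, 9}, s ≤ k}:
k:     0  1  2  3  4  5  6  7  8  9 10 11 12
g(k):  0  0  0  1  1  1  0  0  0  1  1  1  0
So g(12) = 0.

0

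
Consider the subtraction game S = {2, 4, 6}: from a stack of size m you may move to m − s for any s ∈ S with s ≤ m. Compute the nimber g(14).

3

Compute g(0), g(1), … for moves {2, 4, 6}:
k:     0  1  2  3  4  5  6  7  8  9 10 11 12 13 14
g(k):  0  0  1  1  2  2  3  3  0  0  1  1  2  2  3
So g(14) = 3.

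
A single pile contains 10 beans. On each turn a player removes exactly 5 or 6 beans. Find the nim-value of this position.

2

Compute g(0), g(1), … for moves {5, 6}:
g(0) = mex{} = 0
g(1) = mex{} = 0
g(2) = mex{} = 0
g(3) = mex{} = 0
g(4) = mex{} = 0
g(5) = mex{0} = 1
g(6) = mex{0} = 1
g(7) = mex{0} = 1
g(8) = mex{0} = 1
g(9) = mex{0} = 1
g(10) = mex{0,1} = 2
So g(10) = 2.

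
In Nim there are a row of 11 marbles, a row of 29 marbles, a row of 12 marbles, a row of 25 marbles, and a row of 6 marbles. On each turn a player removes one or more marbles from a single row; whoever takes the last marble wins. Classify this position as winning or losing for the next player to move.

Winning position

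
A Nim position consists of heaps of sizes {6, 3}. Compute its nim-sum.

5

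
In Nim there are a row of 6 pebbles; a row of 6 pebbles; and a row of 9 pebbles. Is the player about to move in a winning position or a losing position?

Winning position

Nim-sum: 6 ^ 6 ^ 9 = 9.
The nim-sum is 9 ≠ 0, so this is an N-position: the player to move can win.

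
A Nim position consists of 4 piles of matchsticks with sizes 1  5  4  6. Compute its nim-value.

Write each in binary and XOR column by column:
  001  (1)
  101  (5)
  100  (4)
  110  (6)
  ---
  110  (6)

6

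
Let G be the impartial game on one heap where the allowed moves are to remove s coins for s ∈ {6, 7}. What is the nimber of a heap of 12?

Compute g(0), g(1), … for moves {6, 7}:
k:     0  1  2  3  4  5  6  7  8  9 10 11 12
g(k):  0  0  0  0  0  0  1  1  1  1  1  1  2
So g(12) = 2.

2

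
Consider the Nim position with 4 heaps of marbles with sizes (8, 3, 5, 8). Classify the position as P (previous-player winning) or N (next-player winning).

N-position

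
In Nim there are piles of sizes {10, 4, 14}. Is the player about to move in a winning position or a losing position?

Bitwise XOR of the heap sizes:
  1010  (10)
  0100  (4)
  1110  (14)
  ----
  0000  (0)
The nim-sum is 0, so this is a P-position: the player to move is in a losing position under optimal play.

Losing position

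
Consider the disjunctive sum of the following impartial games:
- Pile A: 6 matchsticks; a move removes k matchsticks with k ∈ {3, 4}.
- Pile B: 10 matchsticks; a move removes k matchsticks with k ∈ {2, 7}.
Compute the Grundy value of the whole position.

For pile A, compute g(0), g(1), … with moves {3, 4}:
k:     0  1  2  3  4  5  6
g(k):  0  0  0  1  1  1  2
So g(6) = 2.
Build the Grundy sequence for pile B with g(k) = mex{g(k−s) : s ∈ {2, 7}, s ≤ k}:
g(0) = mex{} = 0
g(1) = mex{} = 0
g(2) = mex{0} = 1
g(3) = mex{0} = 1
g(4) = mex{1} = 0
g(5) = mex{1} = 0
g(6) = mex{0} = 1
g(7) = mex{0} = 1
g(8) = mex{0,1} = 2
g(9) = mex{1} = 0
g(10) = mex{1,2} = 0
So g(10) = 0.
By the Sprague-Grundy theorem, the Grundy value of a sum of independent games is the XOR of the component values.
Combined value = 2 ⊕ 0 = 2.

2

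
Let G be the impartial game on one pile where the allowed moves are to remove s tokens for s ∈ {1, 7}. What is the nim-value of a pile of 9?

Build the Grundy sequence with g(k) = mex{g(k−s) : s ∈ {1, 7}, s ≤ k}:
g(0) = mex{} = 0
g(1) = mex{0} = 1
g(2) = mex{1} = 0
g(3) = mex{0} = 1
g(4) = mex{1} = 0
g(5) = mex{0} = 1
g(6) = mex{1} = 0
g(7) = mex{0} = 1
g(8) = mex{1} = 0
g(9) = mex{0} = 1
So g(9) = 1.

1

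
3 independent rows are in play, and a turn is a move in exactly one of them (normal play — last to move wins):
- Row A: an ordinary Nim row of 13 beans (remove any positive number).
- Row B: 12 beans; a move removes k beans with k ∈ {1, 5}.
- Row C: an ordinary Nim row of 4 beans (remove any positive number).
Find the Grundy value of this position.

9

Row A is a plain Nim row of size 13, so its Grundy value is 13.
Build the Grundy sequence for row B with g(k) = mex{g(k−s) : s ∈ {1, 5}, s ≤ k}:
g(0) = mex{} = 0
g(1) = mex{0} = 1
g(2) = mex{1} = 0
g(3) = mex{0} = 1
g(4) = mex{1} = 0
g(5) = mex{0} = 1
g(6) = mex{1} = 0
g(7) = mex{0} = 1
g(8) = mex{1} = 0
g(9) = mex{0} = 1
g(10) = mex{1} = 0
g(11) = mex{0} = 1
g(12) = mex{1} = 0
So g(12) = 0.
Row C is a plain Nim row of size 4, so its Grundy value is 4.
The value of a disjunctive sum is the nim-sum of the parts.
Combined value = 13 XOR 0 XOR 4 = 9.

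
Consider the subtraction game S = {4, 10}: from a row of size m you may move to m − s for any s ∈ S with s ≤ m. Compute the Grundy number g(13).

1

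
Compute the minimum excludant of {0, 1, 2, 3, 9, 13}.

4

The values 0, 1, 2, 3 are all present; 4 is the first non-negative integer missing from the set.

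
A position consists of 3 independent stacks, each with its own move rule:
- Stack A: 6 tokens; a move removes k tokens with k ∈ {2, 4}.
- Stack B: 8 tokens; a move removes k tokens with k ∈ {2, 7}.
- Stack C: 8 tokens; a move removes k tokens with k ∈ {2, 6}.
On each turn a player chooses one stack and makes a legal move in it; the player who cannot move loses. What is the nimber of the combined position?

Build the Grundy sequence for stack A with g(k) = mex{g(k−s) : s ∈ {2, 4}, s ≤ k}:
k:     0  1  2  3  4  5  6
g(k):  0  0  1  1  2  2  0
So g(6) = 0.
For stack B, compute g(0), g(1), … with moves {2, 7}:
g(0) = mex{} = 0
g(1) = mex{} = 0
g(2) = mex{0} = 1
g(3) = mex{0} = 1
g(4) = mex{1} = 0
g(5) = mex{1} = 0
g(6) = mex{0} = 1
g(7) = mex{0} = 1
g(8) = mex{0,1} = 2
So g(8) = 2.
Build the Grundy sequence for stack C with g(k) = mex{g(k−s) : s ∈ {2, 6}, s ≤ k}:
g(0) = mex{} = 0
g(1) = mex{} = 0
g(2) = mex{0} = 1
g(3) = mex{0} = 1
g(4) = mex{1} = 0
g(5) = mex{1} = 0
g(6) = mex{0} = 1
g(7) = mex{0} = 1
g(8) = mex{1} = 0
So g(8) = 0.
The value of a disjunctive sum is the nim-sum of the parts.
Combined value = 0 ⊕ 2 ⊕ 0 = 2.

2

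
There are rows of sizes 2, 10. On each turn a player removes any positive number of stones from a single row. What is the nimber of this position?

Compute the nim-sum pairwise:
2 XOR 10 = 8

8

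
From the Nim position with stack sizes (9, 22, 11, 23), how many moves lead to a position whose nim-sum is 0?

Compute the nim-sum pairwise:
9 ⊕ 22 = 31
31 ⊕ 11 = 20
20 ⊕ 23 = 3
The overall nim-sum is X = 3. A stack of size p has a winning move iff p XOR X < p (reduce it to p XOR X).
  9: 9 XOR 3 = 10 ≥ 9 — no move.
  22: 22 XOR 3 = 21 < 22 — winning move (to 21).
  11: 11 XOR 3 = 8 < 11 — winning move (to 8).
  23: 23 XOR 3 = 20 < 23 — winning move (to 20).
That gives 3 winning moves.

3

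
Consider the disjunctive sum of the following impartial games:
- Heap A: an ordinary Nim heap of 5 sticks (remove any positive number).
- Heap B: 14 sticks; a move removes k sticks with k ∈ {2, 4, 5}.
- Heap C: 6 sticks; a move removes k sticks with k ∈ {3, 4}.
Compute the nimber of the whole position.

Heap A is a plain Nim heap of size 5, so its Grundy value is 5.
Grundy values for heap B (subtraction set {2, 4, 5}):
k:     0  1  2  3  4  5  6  7  8  9 10 11 12 13 14
g(k):  0  0  1  1  2  2  3  0  0  1  1  2  2  3  0
So g(14) = 0.
Grundy values for heap C (subtraction set {3, 4}):
g(0) = mex{} = 0
g(1) = mex{} = 0
g(2) = mex{} = 0
g(3) = mex{0} = 1
g(4) = mex{0} = 1
g(5) = mex{0} = 1
g(6) = mex{0,1} = 2
So g(6) = 2.
The value of a disjunctive sum is the nim-sum of the parts.
Combined value = 5 XOR 0 XOR 2 = 7.

7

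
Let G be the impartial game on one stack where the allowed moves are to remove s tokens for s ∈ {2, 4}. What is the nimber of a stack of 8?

Grundy values for subtraction set {2, 4}:
g(0) = mex{} = 0
g(1) = mex{} = 0
g(2) = mex{0} = 1
g(3) = mex{0} = 1
g(4) = mex{0,1} = 2
g(5) = mex{0,1} = 2
g(6) = mex{1,2} = 0
g(7) = mex{1,2} = 0
g(8) = mex{0,2} = 1
So g(8) = 1.

1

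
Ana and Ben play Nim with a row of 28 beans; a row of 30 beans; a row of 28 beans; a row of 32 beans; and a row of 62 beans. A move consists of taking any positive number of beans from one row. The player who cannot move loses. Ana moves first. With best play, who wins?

Compute the nim-sum pairwise:
28 XOR 30 = 2
2 XOR 28 = 30
30 XOR 32 = 62
62 XOR 62 = 0
The nim-sum is 0, so this is a P-position: the player to move is in a losing position under optimal play; Ana is about to move from it and so loses — Ben wins.

Ben wins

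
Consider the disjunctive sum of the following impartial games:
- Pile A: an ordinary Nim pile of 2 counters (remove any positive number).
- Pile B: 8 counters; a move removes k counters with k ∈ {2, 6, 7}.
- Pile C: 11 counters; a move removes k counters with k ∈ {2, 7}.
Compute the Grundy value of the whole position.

Pile A is a plain Nim pile of size 2, so its Grundy value is 2.
For pile B, compute g(0), g(1), … with moves {2, 6, 7}:
k:     0  1  2  3  4  5  6  7  8
g(k):  0  0  1  1  0  0  1  1  2
So g(8) = 2.
For pile C, compute g(0), g(1), … with moves {2, 7}:
k:     0  1  2  3  4  5  6  7  8  9 10 11
g(k):  0  0  1  1  0  0  1  1  2  0  0  1
So g(11) = 1.
By the Sprague-Grundy theorem, the Grundy value of a sum of independent games is the XOR of the component values.
Combined value = 2 ⊕ 2 ⊕ 1 = 1.

1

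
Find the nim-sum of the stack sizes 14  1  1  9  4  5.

Write each in binary and XOR column by column:
  1110  (14)
  0001  (1)
  0001  (1)
  1001  (9)
  0100  (4)
  0101  (5)
  ----
  0110  (6)

6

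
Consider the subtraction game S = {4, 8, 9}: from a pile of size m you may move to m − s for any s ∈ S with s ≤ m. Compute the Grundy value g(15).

Build the Grundy sequence with g(k) = mex{g(k−s) : s ∈ {4, 8, 9}, s ≤ k}:
k:     0  1  2  3  4  5  6  7  8  9 10 11 12 13 14 15
g(k):  0  0  0  0  1  1  1  1  2  2  2  2  3  0  0  0
So g(15) = 0.

0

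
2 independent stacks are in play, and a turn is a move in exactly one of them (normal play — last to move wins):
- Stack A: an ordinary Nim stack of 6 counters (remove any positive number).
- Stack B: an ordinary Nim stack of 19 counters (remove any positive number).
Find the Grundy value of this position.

Stack A is a plain Nim stack of size 6, so its Grundy value is 6.
Stack B is a plain Nim stack of size 19, so its Grundy value is 19.
The value of a disjunctive sum is the nim-sum of the parts.
Combined value = 6 ⊕ 19 = 21.

21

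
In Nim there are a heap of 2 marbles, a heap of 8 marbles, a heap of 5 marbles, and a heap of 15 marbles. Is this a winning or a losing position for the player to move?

Losing position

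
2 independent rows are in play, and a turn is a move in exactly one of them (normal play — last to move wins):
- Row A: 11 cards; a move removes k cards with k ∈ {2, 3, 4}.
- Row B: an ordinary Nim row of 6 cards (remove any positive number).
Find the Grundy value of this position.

4

For row A, compute g(0), g(1), … with moves {2, 3, 4}:
k:     0  1  2  3  4  5  6  7  8  9 10 11
g(k):  0  0  1  1  2  2  0  0  1  1  2  2
So g(11) = 2.
Row B is a plain Nim row of size 6, so its Grundy value is 6.
The value of a disjunctive sum is the nim-sum of the parts.
Combined value = 2 ⊕ 6 = 4.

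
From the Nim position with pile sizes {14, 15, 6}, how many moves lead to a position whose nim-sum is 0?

Compute the nim-sum pairwise:
14 ⊕ 15 = 1
1 ⊕ 6 = 7
The overall nim-sum is X = 7. A pile of size p has a winning move iff p XOR X < p (reduce it to p XOR X).
  14: 14 XOR 7 = 9 < 14 — winning move (to 9).
  15: 15 XOR 7 = 8 < 15 — winning move (to 8).
  6: 6 XOR 7 = 1 < 6 — winning move (to 1).
That gives 3 winning moves.

3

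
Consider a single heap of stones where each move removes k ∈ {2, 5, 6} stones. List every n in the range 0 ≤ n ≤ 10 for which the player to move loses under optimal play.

Grundy values for subtraction set {2, 5, 6}:
g(0) = mex{} = 0
g(1) = mex{} = 0
g(2) = mex{0} = 1
g(3) = mex{0} = 1
g(4) = mex{1} = 0
g(5) = mex{0,1} = 2
g(6) = mex{0} = 1
g(7) = mex{0,1,2} = 3
g(8) = mex{1} = 0
g(9) = mex{0,1,3} = 2
g(10) = mex{0,2} = 1
The P-positions (g = 0) in 0..10 are 0, 1, 4, 8.

0, 1, 4, 8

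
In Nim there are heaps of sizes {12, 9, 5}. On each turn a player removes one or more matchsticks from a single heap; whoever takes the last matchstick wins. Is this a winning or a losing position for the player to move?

Losing position

In binary:
  1100  (12)
  1001  (9)
  0101  (5)
  ----
  0000  (0)
The nim-sum is 0, so this is a P-position: the player to move is in a losing position under optimal play.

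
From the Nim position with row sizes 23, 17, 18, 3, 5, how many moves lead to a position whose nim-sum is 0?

3

Write each in binary and XOR column by column:
  10111  (23)
  10001  (17)
  10010  (18)
  00011  (3)
  00101  (5)
  -----
  10010  (18)
The overall nim-sum is X = 18. A row of size p has a winning move iff p XOR X < p (reduce it to p XOR X).
  23: 23 XOR 18 = 5 < 23 — winning move (to 5).
  17: 17 XOR 18 = 3 < 17 — winning move (to 3).
  18: 18 XOR 18 = 0 < 18 — winning move (to 0).
  3: 3 XOR 18 = 17 ≥ 3 — no move.
  5: 5 XOR 18 = 23 ≥ 5 — no move.
That gives 3 winning moves.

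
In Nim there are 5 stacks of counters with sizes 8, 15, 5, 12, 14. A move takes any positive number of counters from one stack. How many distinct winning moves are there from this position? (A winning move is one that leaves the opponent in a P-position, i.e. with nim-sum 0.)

0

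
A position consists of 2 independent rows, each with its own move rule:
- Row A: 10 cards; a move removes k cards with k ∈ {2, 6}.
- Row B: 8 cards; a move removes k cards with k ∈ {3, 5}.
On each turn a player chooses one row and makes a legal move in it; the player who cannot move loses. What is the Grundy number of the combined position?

Build the Grundy sequence for row A with g(k) = mex{g(k−s) : s ∈ {2, 6}, s ≤ k}:
g(0) = mex{} = 0
g(1) = mex{} = 0
g(2) = mex{0} = 1
g(3) = mex{0} = 1
g(4) = mex{1} = 0
g(5) = mex{1} = 0
g(6) = mex{0} = 1
g(7) = mex{0} = 1
g(8) = mex{1} = 0
g(9) = mex{1} = 0
g(10) = mex{0} = 1
So g(10) = 1.
Grundy values for row B (subtraction set {3, 5}):
g(0) = mex{} = 0
g(1) = mex{} = 0
g(2) = mex{} = 0
g(3) = mex{0} = 1
g(4) = mex{0} = 1
g(5) = mex{0} = 1
g(6) = mex{0,1} = 2
g(7) = mex{0,1} = 2
g(8) = mex{1} = 0
So g(8) = 0.
The value of a disjunctive sum is the nim-sum of the parts.
Combined value = 1 ⊕ 0 = 1.

1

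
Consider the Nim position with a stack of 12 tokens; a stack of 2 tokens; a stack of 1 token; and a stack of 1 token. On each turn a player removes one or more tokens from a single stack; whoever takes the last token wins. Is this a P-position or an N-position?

N-position

Nim-sum: 12 ⊕ 2 ⊕ 1 ⊕ 1 = 14.
The nim-sum is 14 ≠ 0, so this is an N-position: the player to move can win.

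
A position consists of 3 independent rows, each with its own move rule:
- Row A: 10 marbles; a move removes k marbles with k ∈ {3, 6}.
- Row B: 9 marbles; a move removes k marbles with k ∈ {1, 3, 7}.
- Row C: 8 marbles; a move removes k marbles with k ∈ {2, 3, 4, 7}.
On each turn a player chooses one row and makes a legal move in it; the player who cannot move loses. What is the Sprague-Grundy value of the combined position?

0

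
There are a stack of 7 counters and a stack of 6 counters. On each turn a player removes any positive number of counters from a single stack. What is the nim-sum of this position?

1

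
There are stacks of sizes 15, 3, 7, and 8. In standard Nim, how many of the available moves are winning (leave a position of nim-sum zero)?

3

Compute the nim-sum pairwise:
15 XOR 3 = 12
12 XOR 7 = 11
11 XOR 8 = 3
The overall nim-sum is X = 3. A stack of size p has a winning move iff p XOR X < p (reduce it to p XOR X).
  15: 15 XOR 3 = 12 < 15 — winning move (to 12).
  3: 3 XOR 3 = 0 < 3 — winning move (to 0).
  7: 7 XOR 3 = 4 < 7 — winning move (to 4).
  8: 8 XOR 3 = 11 ≥ 8 — no move.
That gives 3 winning moves.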